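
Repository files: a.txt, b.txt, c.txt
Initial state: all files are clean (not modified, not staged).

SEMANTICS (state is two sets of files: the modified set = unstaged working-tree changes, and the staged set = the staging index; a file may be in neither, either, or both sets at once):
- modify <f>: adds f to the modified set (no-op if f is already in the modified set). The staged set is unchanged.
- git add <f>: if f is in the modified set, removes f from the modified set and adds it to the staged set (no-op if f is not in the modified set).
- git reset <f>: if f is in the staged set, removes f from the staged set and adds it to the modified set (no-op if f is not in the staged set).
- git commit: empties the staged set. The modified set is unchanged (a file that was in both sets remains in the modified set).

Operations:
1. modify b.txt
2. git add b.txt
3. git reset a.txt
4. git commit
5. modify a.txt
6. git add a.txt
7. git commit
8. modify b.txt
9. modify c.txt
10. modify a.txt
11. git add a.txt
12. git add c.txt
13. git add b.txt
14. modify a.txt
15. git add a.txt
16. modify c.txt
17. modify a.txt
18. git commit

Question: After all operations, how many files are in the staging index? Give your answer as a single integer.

After op 1 (modify b.txt): modified={b.txt} staged={none}
After op 2 (git add b.txt): modified={none} staged={b.txt}
After op 3 (git reset a.txt): modified={none} staged={b.txt}
After op 4 (git commit): modified={none} staged={none}
After op 5 (modify a.txt): modified={a.txt} staged={none}
After op 6 (git add a.txt): modified={none} staged={a.txt}
After op 7 (git commit): modified={none} staged={none}
After op 8 (modify b.txt): modified={b.txt} staged={none}
After op 9 (modify c.txt): modified={b.txt, c.txt} staged={none}
After op 10 (modify a.txt): modified={a.txt, b.txt, c.txt} staged={none}
After op 11 (git add a.txt): modified={b.txt, c.txt} staged={a.txt}
After op 12 (git add c.txt): modified={b.txt} staged={a.txt, c.txt}
After op 13 (git add b.txt): modified={none} staged={a.txt, b.txt, c.txt}
After op 14 (modify a.txt): modified={a.txt} staged={a.txt, b.txt, c.txt}
After op 15 (git add a.txt): modified={none} staged={a.txt, b.txt, c.txt}
After op 16 (modify c.txt): modified={c.txt} staged={a.txt, b.txt, c.txt}
After op 17 (modify a.txt): modified={a.txt, c.txt} staged={a.txt, b.txt, c.txt}
After op 18 (git commit): modified={a.txt, c.txt} staged={none}
Final staged set: {none} -> count=0

Answer: 0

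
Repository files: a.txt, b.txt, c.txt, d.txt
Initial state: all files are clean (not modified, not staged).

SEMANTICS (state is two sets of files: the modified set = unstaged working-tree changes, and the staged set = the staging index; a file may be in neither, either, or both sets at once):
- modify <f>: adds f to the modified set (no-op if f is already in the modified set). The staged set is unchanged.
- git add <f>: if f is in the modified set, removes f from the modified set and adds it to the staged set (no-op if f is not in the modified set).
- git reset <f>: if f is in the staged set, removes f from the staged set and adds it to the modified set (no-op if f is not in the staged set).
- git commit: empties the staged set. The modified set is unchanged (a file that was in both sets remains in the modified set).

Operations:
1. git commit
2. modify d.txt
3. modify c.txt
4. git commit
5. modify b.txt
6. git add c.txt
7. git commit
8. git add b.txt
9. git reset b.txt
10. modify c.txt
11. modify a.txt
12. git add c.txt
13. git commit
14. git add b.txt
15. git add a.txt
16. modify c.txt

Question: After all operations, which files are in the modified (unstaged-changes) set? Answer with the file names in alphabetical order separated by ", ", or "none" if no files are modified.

After op 1 (git commit): modified={none} staged={none}
After op 2 (modify d.txt): modified={d.txt} staged={none}
After op 3 (modify c.txt): modified={c.txt, d.txt} staged={none}
After op 4 (git commit): modified={c.txt, d.txt} staged={none}
After op 5 (modify b.txt): modified={b.txt, c.txt, d.txt} staged={none}
After op 6 (git add c.txt): modified={b.txt, d.txt} staged={c.txt}
After op 7 (git commit): modified={b.txt, d.txt} staged={none}
After op 8 (git add b.txt): modified={d.txt} staged={b.txt}
After op 9 (git reset b.txt): modified={b.txt, d.txt} staged={none}
After op 10 (modify c.txt): modified={b.txt, c.txt, d.txt} staged={none}
After op 11 (modify a.txt): modified={a.txt, b.txt, c.txt, d.txt} staged={none}
After op 12 (git add c.txt): modified={a.txt, b.txt, d.txt} staged={c.txt}
After op 13 (git commit): modified={a.txt, b.txt, d.txt} staged={none}
After op 14 (git add b.txt): modified={a.txt, d.txt} staged={b.txt}
After op 15 (git add a.txt): modified={d.txt} staged={a.txt, b.txt}
After op 16 (modify c.txt): modified={c.txt, d.txt} staged={a.txt, b.txt}

Answer: c.txt, d.txt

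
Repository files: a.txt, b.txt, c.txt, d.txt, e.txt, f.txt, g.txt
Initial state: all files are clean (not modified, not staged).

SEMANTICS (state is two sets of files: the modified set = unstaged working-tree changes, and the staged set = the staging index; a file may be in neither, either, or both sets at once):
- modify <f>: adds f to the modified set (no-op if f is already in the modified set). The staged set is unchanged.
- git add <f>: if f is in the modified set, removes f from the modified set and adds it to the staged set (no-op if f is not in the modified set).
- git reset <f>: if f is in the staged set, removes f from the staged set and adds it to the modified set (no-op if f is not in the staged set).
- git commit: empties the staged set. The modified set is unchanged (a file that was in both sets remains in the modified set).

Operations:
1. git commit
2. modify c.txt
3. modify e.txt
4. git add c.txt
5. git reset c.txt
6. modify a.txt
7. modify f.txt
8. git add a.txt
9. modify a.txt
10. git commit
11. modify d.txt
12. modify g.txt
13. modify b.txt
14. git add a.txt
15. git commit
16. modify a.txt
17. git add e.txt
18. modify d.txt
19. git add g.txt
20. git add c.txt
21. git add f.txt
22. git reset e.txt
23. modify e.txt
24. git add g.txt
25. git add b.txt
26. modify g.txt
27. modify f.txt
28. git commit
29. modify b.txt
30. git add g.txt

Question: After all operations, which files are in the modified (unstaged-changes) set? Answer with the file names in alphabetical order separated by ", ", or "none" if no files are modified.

Answer: a.txt, b.txt, d.txt, e.txt, f.txt

Derivation:
After op 1 (git commit): modified={none} staged={none}
After op 2 (modify c.txt): modified={c.txt} staged={none}
After op 3 (modify e.txt): modified={c.txt, e.txt} staged={none}
After op 4 (git add c.txt): modified={e.txt} staged={c.txt}
After op 5 (git reset c.txt): modified={c.txt, e.txt} staged={none}
After op 6 (modify a.txt): modified={a.txt, c.txt, e.txt} staged={none}
After op 7 (modify f.txt): modified={a.txt, c.txt, e.txt, f.txt} staged={none}
After op 8 (git add a.txt): modified={c.txt, e.txt, f.txt} staged={a.txt}
After op 9 (modify a.txt): modified={a.txt, c.txt, e.txt, f.txt} staged={a.txt}
After op 10 (git commit): modified={a.txt, c.txt, e.txt, f.txt} staged={none}
After op 11 (modify d.txt): modified={a.txt, c.txt, d.txt, e.txt, f.txt} staged={none}
After op 12 (modify g.txt): modified={a.txt, c.txt, d.txt, e.txt, f.txt, g.txt} staged={none}
After op 13 (modify b.txt): modified={a.txt, b.txt, c.txt, d.txt, e.txt, f.txt, g.txt} staged={none}
After op 14 (git add a.txt): modified={b.txt, c.txt, d.txt, e.txt, f.txt, g.txt} staged={a.txt}
After op 15 (git commit): modified={b.txt, c.txt, d.txt, e.txt, f.txt, g.txt} staged={none}
After op 16 (modify a.txt): modified={a.txt, b.txt, c.txt, d.txt, e.txt, f.txt, g.txt} staged={none}
After op 17 (git add e.txt): modified={a.txt, b.txt, c.txt, d.txt, f.txt, g.txt} staged={e.txt}
After op 18 (modify d.txt): modified={a.txt, b.txt, c.txt, d.txt, f.txt, g.txt} staged={e.txt}
After op 19 (git add g.txt): modified={a.txt, b.txt, c.txt, d.txt, f.txt} staged={e.txt, g.txt}
After op 20 (git add c.txt): modified={a.txt, b.txt, d.txt, f.txt} staged={c.txt, e.txt, g.txt}
After op 21 (git add f.txt): modified={a.txt, b.txt, d.txt} staged={c.txt, e.txt, f.txt, g.txt}
After op 22 (git reset e.txt): modified={a.txt, b.txt, d.txt, e.txt} staged={c.txt, f.txt, g.txt}
After op 23 (modify e.txt): modified={a.txt, b.txt, d.txt, e.txt} staged={c.txt, f.txt, g.txt}
After op 24 (git add g.txt): modified={a.txt, b.txt, d.txt, e.txt} staged={c.txt, f.txt, g.txt}
After op 25 (git add b.txt): modified={a.txt, d.txt, e.txt} staged={b.txt, c.txt, f.txt, g.txt}
After op 26 (modify g.txt): modified={a.txt, d.txt, e.txt, g.txt} staged={b.txt, c.txt, f.txt, g.txt}
After op 27 (modify f.txt): modified={a.txt, d.txt, e.txt, f.txt, g.txt} staged={b.txt, c.txt, f.txt, g.txt}
After op 28 (git commit): modified={a.txt, d.txt, e.txt, f.txt, g.txt} staged={none}
After op 29 (modify b.txt): modified={a.txt, b.txt, d.txt, e.txt, f.txt, g.txt} staged={none}
After op 30 (git add g.txt): modified={a.txt, b.txt, d.txt, e.txt, f.txt} staged={g.txt}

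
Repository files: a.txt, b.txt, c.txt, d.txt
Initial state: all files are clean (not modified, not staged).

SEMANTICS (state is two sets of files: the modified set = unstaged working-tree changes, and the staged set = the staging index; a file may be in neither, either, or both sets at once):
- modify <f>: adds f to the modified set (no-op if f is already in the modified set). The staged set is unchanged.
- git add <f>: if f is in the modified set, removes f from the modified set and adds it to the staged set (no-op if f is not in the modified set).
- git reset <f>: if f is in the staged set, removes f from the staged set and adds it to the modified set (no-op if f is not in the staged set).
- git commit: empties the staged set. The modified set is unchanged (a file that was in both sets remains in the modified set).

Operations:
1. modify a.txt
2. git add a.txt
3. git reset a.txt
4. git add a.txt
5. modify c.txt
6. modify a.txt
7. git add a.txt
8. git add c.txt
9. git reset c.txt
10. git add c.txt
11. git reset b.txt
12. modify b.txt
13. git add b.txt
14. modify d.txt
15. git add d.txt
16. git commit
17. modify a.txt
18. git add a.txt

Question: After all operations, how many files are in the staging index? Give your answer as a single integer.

After op 1 (modify a.txt): modified={a.txt} staged={none}
After op 2 (git add a.txt): modified={none} staged={a.txt}
After op 3 (git reset a.txt): modified={a.txt} staged={none}
After op 4 (git add a.txt): modified={none} staged={a.txt}
After op 5 (modify c.txt): modified={c.txt} staged={a.txt}
After op 6 (modify a.txt): modified={a.txt, c.txt} staged={a.txt}
After op 7 (git add a.txt): modified={c.txt} staged={a.txt}
After op 8 (git add c.txt): modified={none} staged={a.txt, c.txt}
After op 9 (git reset c.txt): modified={c.txt} staged={a.txt}
After op 10 (git add c.txt): modified={none} staged={a.txt, c.txt}
After op 11 (git reset b.txt): modified={none} staged={a.txt, c.txt}
After op 12 (modify b.txt): modified={b.txt} staged={a.txt, c.txt}
After op 13 (git add b.txt): modified={none} staged={a.txt, b.txt, c.txt}
After op 14 (modify d.txt): modified={d.txt} staged={a.txt, b.txt, c.txt}
After op 15 (git add d.txt): modified={none} staged={a.txt, b.txt, c.txt, d.txt}
After op 16 (git commit): modified={none} staged={none}
After op 17 (modify a.txt): modified={a.txt} staged={none}
After op 18 (git add a.txt): modified={none} staged={a.txt}
Final staged set: {a.txt} -> count=1

Answer: 1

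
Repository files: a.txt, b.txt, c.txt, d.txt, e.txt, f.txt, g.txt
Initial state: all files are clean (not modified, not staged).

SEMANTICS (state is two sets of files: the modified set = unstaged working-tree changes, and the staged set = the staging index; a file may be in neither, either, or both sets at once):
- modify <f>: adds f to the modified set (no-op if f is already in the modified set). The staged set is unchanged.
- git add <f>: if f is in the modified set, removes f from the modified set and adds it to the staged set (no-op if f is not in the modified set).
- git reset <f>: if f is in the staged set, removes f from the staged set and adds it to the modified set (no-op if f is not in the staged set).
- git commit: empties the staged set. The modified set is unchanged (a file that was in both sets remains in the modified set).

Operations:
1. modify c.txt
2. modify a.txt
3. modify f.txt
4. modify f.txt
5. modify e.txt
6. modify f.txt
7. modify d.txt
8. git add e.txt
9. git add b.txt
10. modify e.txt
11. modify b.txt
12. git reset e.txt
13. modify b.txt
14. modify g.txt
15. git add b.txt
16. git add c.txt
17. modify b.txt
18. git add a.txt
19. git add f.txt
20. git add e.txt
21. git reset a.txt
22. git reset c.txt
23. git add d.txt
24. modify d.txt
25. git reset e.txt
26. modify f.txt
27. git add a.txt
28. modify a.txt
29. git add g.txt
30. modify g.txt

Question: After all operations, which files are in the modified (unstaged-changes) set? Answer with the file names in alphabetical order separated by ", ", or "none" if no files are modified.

Answer: a.txt, b.txt, c.txt, d.txt, e.txt, f.txt, g.txt

Derivation:
After op 1 (modify c.txt): modified={c.txt} staged={none}
After op 2 (modify a.txt): modified={a.txt, c.txt} staged={none}
After op 3 (modify f.txt): modified={a.txt, c.txt, f.txt} staged={none}
After op 4 (modify f.txt): modified={a.txt, c.txt, f.txt} staged={none}
After op 5 (modify e.txt): modified={a.txt, c.txt, e.txt, f.txt} staged={none}
After op 6 (modify f.txt): modified={a.txt, c.txt, e.txt, f.txt} staged={none}
After op 7 (modify d.txt): modified={a.txt, c.txt, d.txt, e.txt, f.txt} staged={none}
After op 8 (git add e.txt): modified={a.txt, c.txt, d.txt, f.txt} staged={e.txt}
After op 9 (git add b.txt): modified={a.txt, c.txt, d.txt, f.txt} staged={e.txt}
After op 10 (modify e.txt): modified={a.txt, c.txt, d.txt, e.txt, f.txt} staged={e.txt}
After op 11 (modify b.txt): modified={a.txt, b.txt, c.txt, d.txt, e.txt, f.txt} staged={e.txt}
After op 12 (git reset e.txt): modified={a.txt, b.txt, c.txt, d.txt, e.txt, f.txt} staged={none}
After op 13 (modify b.txt): modified={a.txt, b.txt, c.txt, d.txt, e.txt, f.txt} staged={none}
After op 14 (modify g.txt): modified={a.txt, b.txt, c.txt, d.txt, e.txt, f.txt, g.txt} staged={none}
After op 15 (git add b.txt): modified={a.txt, c.txt, d.txt, e.txt, f.txt, g.txt} staged={b.txt}
After op 16 (git add c.txt): modified={a.txt, d.txt, e.txt, f.txt, g.txt} staged={b.txt, c.txt}
After op 17 (modify b.txt): modified={a.txt, b.txt, d.txt, e.txt, f.txt, g.txt} staged={b.txt, c.txt}
After op 18 (git add a.txt): modified={b.txt, d.txt, e.txt, f.txt, g.txt} staged={a.txt, b.txt, c.txt}
After op 19 (git add f.txt): modified={b.txt, d.txt, e.txt, g.txt} staged={a.txt, b.txt, c.txt, f.txt}
After op 20 (git add e.txt): modified={b.txt, d.txt, g.txt} staged={a.txt, b.txt, c.txt, e.txt, f.txt}
After op 21 (git reset a.txt): modified={a.txt, b.txt, d.txt, g.txt} staged={b.txt, c.txt, e.txt, f.txt}
After op 22 (git reset c.txt): modified={a.txt, b.txt, c.txt, d.txt, g.txt} staged={b.txt, e.txt, f.txt}
After op 23 (git add d.txt): modified={a.txt, b.txt, c.txt, g.txt} staged={b.txt, d.txt, e.txt, f.txt}
After op 24 (modify d.txt): modified={a.txt, b.txt, c.txt, d.txt, g.txt} staged={b.txt, d.txt, e.txt, f.txt}
After op 25 (git reset e.txt): modified={a.txt, b.txt, c.txt, d.txt, e.txt, g.txt} staged={b.txt, d.txt, f.txt}
After op 26 (modify f.txt): modified={a.txt, b.txt, c.txt, d.txt, e.txt, f.txt, g.txt} staged={b.txt, d.txt, f.txt}
After op 27 (git add a.txt): modified={b.txt, c.txt, d.txt, e.txt, f.txt, g.txt} staged={a.txt, b.txt, d.txt, f.txt}
After op 28 (modify a.txt): modified={a.txt, b.txt, c.txt, d.txt, e.txt, f.txt, g.txt} staged={a.txt, b.txt, d.txt, f.txt}
After op 29 (git add g.txt): modified={a.txt, b.txt, c.txt, d.txt, e.txt, f.txt} staged={a.txt, b.txt, d.txt, f.txt, g.txt}
After op 30 (modify g.txt): modified={a.txt, b.txt, c.txt, d.txt, e.txt, f.txt, g.txt} staged={a.txt, b.txt, d.txt, f.txt, g.txt}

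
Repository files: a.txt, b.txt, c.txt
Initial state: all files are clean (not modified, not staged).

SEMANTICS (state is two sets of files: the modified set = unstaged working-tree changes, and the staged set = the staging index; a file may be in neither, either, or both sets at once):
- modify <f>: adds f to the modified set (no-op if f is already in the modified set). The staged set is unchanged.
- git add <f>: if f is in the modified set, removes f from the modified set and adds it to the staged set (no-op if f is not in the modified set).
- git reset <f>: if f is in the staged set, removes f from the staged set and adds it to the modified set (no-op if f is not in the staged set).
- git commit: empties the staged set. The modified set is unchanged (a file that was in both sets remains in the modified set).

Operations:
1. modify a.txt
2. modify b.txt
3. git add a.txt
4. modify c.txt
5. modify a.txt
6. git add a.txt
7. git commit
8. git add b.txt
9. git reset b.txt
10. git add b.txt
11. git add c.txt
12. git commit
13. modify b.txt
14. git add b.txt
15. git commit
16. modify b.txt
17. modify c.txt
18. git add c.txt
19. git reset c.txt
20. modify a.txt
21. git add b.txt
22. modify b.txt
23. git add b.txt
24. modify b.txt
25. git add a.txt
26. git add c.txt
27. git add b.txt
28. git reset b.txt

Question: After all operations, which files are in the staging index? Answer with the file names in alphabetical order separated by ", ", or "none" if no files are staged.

After op 1 (modify a.txt): modified={a.txt} staged={none}
After op 2 (modify b.txt): modified={a.txt, b.txt} staged={none}
After op 3 (git add a.txt): modified={b.txt} staged={a.txt}
After op 4 (modify c.txt): modified={b.txt, c.txt} staged={a.txt}
After op 5 (modify a.txt): modified={a.txt, b.txt, c.txt} staged={a.txt}
After op 6 (git add a.txt): modified={b.txt, c.txt} staged={a.txt}
After op 7 (git commit): modified={b.txt, c.txt} staged={none}
After op 8 (git add b.txt): modified={c.txt} staged={b.txt}
After op 9 (git reset b.txt): modified={b.txt, c.txt} staged={none}
After op 10 (git add b.txt): modified={c.txt} staged={b.txt}
After op 11 (git add c.txt): modified={none} staged={b.txt, c.txt}
After op 12 (git commit): modified={none} staged={none}
After op 13 (modify b.txt): modified={b.txt} staged={none}
After op 14 (git add b.txt): modified={none} staged={b.txt}
After op 15 (git commit): modified={none} staged={none}
After op 16 (modify b.txt): modified={b.txt} staged={none}
After op 17 (modify c.txt): modified={b.txt, c.txt} staged={none}
After op 18 (git add c.txt): modified={b.txt} staged={c.txt}
After op 19 (git reset c.txt): modified={b.txt, c.txt} staged={none}
After op 20 (modify a.txt): modified={a.txt, b.txt, c.txt} staged={none}
After op 21 (git add b.txt): modified={a.txt, c.txt} staged={b.txt}
After op 22 (modify b.txt): modified={a.txt, b.txt, c.txt} staged={b.txt}
After op 23 (git add b.txt): modified={a.txt, c.txt} staged={b.txt}
After op 24 (modify b.txt): modified={a.txt, b.txt, c.txt} staged={b.txt}
After op 25 (git add a.txt): modified={b.txt, c.txt} staged={a.txt, b.txt}
After op 26 (git add c.txt): modified={b.txt} staged={a.txt, b.txt, c.txt}
After op 27 (git add b.txt): modified={none} staged={a.txt, b.txt, c.txt}
After op 28 (git reset b.txt): modified={b.txt} staged={a.txt, c.txt}

Answer: a.txt, c.txt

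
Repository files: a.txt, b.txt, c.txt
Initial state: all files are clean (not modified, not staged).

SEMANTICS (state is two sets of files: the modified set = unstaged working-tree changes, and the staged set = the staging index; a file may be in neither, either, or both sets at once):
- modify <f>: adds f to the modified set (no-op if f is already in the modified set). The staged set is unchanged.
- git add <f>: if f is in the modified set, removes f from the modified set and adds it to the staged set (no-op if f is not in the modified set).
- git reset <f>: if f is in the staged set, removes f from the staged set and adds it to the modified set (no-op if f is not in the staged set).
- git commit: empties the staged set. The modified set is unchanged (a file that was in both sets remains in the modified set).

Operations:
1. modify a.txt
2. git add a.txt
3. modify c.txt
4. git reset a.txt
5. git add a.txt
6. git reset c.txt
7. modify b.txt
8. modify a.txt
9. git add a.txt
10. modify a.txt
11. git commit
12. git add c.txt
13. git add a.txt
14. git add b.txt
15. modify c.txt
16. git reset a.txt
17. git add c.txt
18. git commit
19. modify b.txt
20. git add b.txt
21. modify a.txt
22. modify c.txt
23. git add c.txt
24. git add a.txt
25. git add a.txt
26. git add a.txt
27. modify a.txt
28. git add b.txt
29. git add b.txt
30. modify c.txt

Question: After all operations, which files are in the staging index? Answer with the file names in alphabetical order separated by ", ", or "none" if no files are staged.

After op 1 (modify a.txt): modified={a.txt} staged={none}
After op 2 (git add a.txt): modified={none} staged={a.txt}
After op 3 (modify c.txt): modified={c.txt} staged={a.txt}
After op 4 (git reset a.txt): modified={a.txt, c.txt} staged={none}
After op 5 (git add a.txt): modified={c.txt} staged={a.txt}
After op 6 (git reset c.txt): modified={c.txt} staged={a.txt}
After op 7 (modify b.txt): modified={b.txt, c.txt} staged={a.txt}
After op 8 (modify a.txt): modified={a.txt, b.txt, c.txt} staged={a.txt}
After op 9 (git add a.txt): modified={b.txt, c.txt} staged={a.txt}
After op 10 (modify a.txt): modified={a.txt, b.txt, c.txt} staged={a.txt}
After op 11 (git commit): modified={a.txt, b.txt, c.txt} staged={none}
After op 12 (git add c.txt): modified={a.txt, b.txt} staged={c.txt}
After op 13 (git add a.txt): modified={b.txt} staged={a.txt, c.txt}
After op 14 (git add b.txt): modified={none} staged={a.txt, b.txt, c.txt}
After op 15 (modify c.txt): modified={c.txt} staged={a.txt, b.txt, c.txt}
After op 16 (git reset a.txt): modified={a.txt, c.txt} staged={b.txt, c.txt}
After op 17 (git add c.txt): modified={a.txt} staged={b.txt, c.txt}
After op 18 (git commit): modified={a.txt} staged={none}
After op 19 (modify b.txt): modified={a.txt, b.txt} staged={none}
After op 20 (git add b.txt): modified={a.txt} staged={b.txt}
After op 21 (modify a.txt): modified={a.txt} staged={b.txt}
After op 22 (modify c.txt): modified={a.txt, c.txt} staged={b.txt}
After op 23 (git add c.txt): modified={a.txt} staged={b.txt, c.txt}
After op 24 (git add a.txt): modified={none} staged={a.txt, b.txt, c.txt}
After op 25 (git add a.txt): modified={none} staged={a.txt, b.txt, c.txt}
After op 26 (git add a.txt): modified={none} staged={a.txt, b.txt, c.txt}
After op 27 (modify a.txt): modified={a.txt} staged={a.txt, b.txt, c.txt}
After op 28 (git add b.txt): modified={a.txt} staged={a.txt, b.txt, c.txt}
After op 29 (git add b.txt): modified={a.txt} staged={a.txt, b.txt, c.txt}
After op 30 (modify c.txt): modified={a.txt, c.txt} staged={a.txt, b.txt, c.txt}

Answer: a.txt, b.txt, c.txt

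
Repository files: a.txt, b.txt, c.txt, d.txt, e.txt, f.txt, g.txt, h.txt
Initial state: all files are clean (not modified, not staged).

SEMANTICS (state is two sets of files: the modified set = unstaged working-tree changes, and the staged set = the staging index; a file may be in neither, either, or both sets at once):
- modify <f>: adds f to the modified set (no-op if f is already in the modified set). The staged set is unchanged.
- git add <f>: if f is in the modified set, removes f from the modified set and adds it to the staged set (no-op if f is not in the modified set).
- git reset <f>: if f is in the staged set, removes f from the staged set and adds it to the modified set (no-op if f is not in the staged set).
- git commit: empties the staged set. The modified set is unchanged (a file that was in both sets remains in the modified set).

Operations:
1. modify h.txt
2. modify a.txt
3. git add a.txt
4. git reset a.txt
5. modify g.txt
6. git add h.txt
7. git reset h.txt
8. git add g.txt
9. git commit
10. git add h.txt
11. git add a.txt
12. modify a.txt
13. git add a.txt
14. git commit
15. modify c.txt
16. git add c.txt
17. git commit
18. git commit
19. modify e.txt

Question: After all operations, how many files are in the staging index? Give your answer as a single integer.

Answer: 0

Derivation:
After op 1 (modify h.txt): modified={h.txt} staged={none}
After op 2 (modify a.txt): modified={a.txt, h.txt} staged={none}
After op 3 (git add a.txt): modified={h.txt} staged={a.txt}
After op 4 (git reset a.txt): modified={a.txt, h.txt} staged={none}
After op 5 (modify g.txt): modified={a.txt, g.txt, h.txt} staged={none}
After op 6 (git add h.txt): modified={a.txt, g.txt} staged={h.txt}
After op 7 (git reset h.txt): modified={a.txt, g.txt, h.txt} staged={none}
After op 8 (git add g.txt): modified={a.txt, h.txt} staged={g.txt}
After op 9 (git commit): modified={a.txt, h.txt} staged={none}
After op 10 (git add h.txt): modified={a.txt} staged={h.txt}
After op 11 (git add a.txt): modified={none} staged={a.txt, h.txt}
After op 12 (modify a.txt): modified={a.txt} staged={a.txt, h.txt}
After op 13 (git add a.txt): modified={none} staged={a.txt, h.txt}
After op 14 (git commit): modified={none} staged={none}
After op 15 (modify c.txt): modified={c.txt} staged={none}
After op 16 (git add c.txt): modified={none} staged={c.txt}
After op 17 (git commit): modified={none} staged={none}
After op 18 (git commit): modified={none} staged={none}
After op 19 (modify e.txt): modified={e.txt} staged={none}
Final staged set: {none} -> count=0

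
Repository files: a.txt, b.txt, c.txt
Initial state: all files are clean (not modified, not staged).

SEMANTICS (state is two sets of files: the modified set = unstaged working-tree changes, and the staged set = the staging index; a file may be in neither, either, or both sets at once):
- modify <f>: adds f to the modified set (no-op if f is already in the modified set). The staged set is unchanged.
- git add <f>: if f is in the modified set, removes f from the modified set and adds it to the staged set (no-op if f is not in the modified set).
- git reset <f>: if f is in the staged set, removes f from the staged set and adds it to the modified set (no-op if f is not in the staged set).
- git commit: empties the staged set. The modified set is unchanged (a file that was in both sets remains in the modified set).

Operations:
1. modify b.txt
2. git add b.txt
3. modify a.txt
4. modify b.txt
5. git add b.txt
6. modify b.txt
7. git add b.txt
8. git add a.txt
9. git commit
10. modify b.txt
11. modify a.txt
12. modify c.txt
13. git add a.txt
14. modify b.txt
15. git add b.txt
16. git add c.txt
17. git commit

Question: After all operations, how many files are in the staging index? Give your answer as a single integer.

After op 1 (modify b.txt): modified={b.txt} staged={none}
After op 2 (git add b.txt): modified={none} staged={b.txt}
After op 3 (modify a.txt): modified={a.txt} staged={b.txt}
After op 4 (modify b.txt): modified={a.txt, b.txt} staged={b.txt}
After op 5 (git add b.txt): modified={a.txt} staged={b.txt}
After op 6 (modify b.txt): modified={a.txt, b.txt} staged={b.txt}
After op 7 (git add b.txt): modified={a.txt} staged={b.txt}
After op 8 (git add a.txt): modified={none} staged={a.txt, b.txt}
After op 9 (git commit): modified={none} staged={none}
After op 10 (modify b.txt): modified={b.txt} staged={none}
After op 11 (modify a.txt): modified={a.txt, b.txt} staged={none}
After op 12 (modify c.txt): modified={a.txt, b.txt, c.txt} staged={none}
After op 13 (git add a.txt): modified={b.txt, c.txt} staged={a.txt}
After op 14 (modify b.txt): modified={b.txt, c.txt} staged={a.txt}
After op 15 (git add b.txt): modified={c.txt} staged={a.txt, b.txt}
After op 16 (git add c.txt): modified={none} staged={a.txt, b.txt, c.txt}
After op 17 (git commit): modified={none} staged={none}
Final staged set: {none} -> count=0

Answer: 0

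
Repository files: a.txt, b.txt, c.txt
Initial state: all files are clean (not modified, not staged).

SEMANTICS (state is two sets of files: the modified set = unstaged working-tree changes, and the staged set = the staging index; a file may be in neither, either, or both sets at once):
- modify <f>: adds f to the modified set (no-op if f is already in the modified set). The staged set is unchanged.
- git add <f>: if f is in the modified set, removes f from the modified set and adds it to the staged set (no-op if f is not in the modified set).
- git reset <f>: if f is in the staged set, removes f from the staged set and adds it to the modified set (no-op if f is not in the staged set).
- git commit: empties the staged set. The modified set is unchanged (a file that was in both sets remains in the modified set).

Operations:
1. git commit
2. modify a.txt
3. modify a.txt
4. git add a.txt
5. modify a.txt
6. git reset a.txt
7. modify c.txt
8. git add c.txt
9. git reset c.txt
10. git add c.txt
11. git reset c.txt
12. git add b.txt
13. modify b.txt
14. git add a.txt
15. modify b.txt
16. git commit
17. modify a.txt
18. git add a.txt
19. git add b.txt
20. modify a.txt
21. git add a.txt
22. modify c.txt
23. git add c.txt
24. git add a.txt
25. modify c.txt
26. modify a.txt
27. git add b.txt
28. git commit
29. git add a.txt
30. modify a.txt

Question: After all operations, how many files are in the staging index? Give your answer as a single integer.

Answer: 1

Derivation:
After op 1 (git commit): modified={none} staged={none}
After op 2 (modify a.txt): modified={a.txt} staged={none}
After op 3 (modify a.txt): modified={a.txt} staged={none}
After op 4 (git add a.txt): modified={none} staged={a.txt}
After op 5 (modify a.txt): modified={a.txt} staged={a.txt}
After op 6 (git reset a.txt): modified={a.txt} staged={none}
After op 7 (modify c.txt): modified={a.txt, c.txt} staged={none}
After op 8 (git add c.txt): modified={a.txt} staged={c.txt}
After op 9 (git reset c.txt): modified={a.txt, c.txt} staged={none}
After op 10 (git add c.txt): modified={a.txt} staged={c.txt}
After op 11 (git reset c.txt): modified={a.txt, c.txt} staged={none}
After op 12 (git add b.txt): modified={a.txt, c.txt} staged={none}
After op 13 (modify b.txt): modified={a.txt, b.txt, c.txt} staged={none}
After op 14 (git add a.txt): modified={b.txt, c.txt} staged={a.txt}
After op 15 (modify b.txt): modified={b.txt, c.txt} staged={a.txt}
After op 16 (git commit): modified={b.txt, c.txt} staged={none}
After op 17 (modify a.txt): modified={a.txt, b.txt, c.txt} staged={none}
After op 18 (git add a.txt): modified={b.txt, c.txt} staged={a.txt}
After op 19 (git add b.txt): modified={c.txt} staged={a.txt, b.txt}
After op 20 (modify a.txt): modified={a.txt, c.txt} staged={a.txt, b.txt}
After op 21 (git add a.txt): modified={c.txt} staged={a.txt, b.txt}
After op 22 (modify c.txt): modified={c.txt} staged={a.txt, b.txt}
After op 23 (git add c.txt): modified={none} staged={a.txt, b.txt, c.txt}
After op 24 (git add a.txt): modified={none} staged={a.txt, b.txt, c.txt}
After op 25 (modify c.txt): modified={c.txt} staged={a.txt, b.txt, c.txt}
After op 26 (modify a.txt): modified={a.txt, c.txt} staged={a.txt, b.txt, c.txt}
After op 27 (git add b.txt): modified={a.txt, c.txt} staged={a.txt, b.txt, c.txt}
After op 28 (git commit): modified={a.txt, c.txt} staged={none}
After op 29 (git add a.txt): modified={c.txt} staged={a.txt}
After op 30 (modify a.txt): modified={a.txt, c.txt} staged={a.txt}
Final staged set: {a.txt} -> count=1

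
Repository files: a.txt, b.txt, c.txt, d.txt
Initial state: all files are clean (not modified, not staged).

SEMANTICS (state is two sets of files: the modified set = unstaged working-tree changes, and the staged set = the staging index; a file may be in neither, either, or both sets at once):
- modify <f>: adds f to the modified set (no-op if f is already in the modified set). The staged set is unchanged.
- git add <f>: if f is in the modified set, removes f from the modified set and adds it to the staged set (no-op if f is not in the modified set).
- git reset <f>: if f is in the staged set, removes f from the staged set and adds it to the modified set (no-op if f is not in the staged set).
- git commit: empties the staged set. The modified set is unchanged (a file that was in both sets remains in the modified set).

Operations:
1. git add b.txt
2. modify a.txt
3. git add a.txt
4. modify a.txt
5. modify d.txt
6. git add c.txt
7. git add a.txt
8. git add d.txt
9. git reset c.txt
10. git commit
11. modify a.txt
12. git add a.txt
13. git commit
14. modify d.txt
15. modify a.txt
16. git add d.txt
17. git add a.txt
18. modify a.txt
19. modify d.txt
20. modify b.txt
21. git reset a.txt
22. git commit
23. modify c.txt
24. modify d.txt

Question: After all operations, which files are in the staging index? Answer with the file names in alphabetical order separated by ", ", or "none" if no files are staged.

After op 1 (git add b.txt): modified={none} staged={none}
After op 2 (modify a.txt): modified={a.txt} staged={none}
After op 3 (git add a.txt): modified={none} staged={a.txt}
After op 4 (modify a.txt): modified={a.txt} staged={a.txt}
After op 5 (modify d.txt): modified={a.txt, d.txt} staged={a.txt}
After op 6 (git add c.txt): modified={a.txt, d.txt} staged={a.txt}
After op 7 (git add a.txt): modified={d.txt} staged={a.txt}
After op 8 (git add d.txt): modified={none} staged={a.txt, d.txt}
After op 9 (git reset c.txt): modified={none} staged={a.txt, d.txt}
After op 10 (git commit): modified={none} staged={none}
After op 11 (modify a.txt): modified={a.txt} staged={none}
After op 12 (git add a.txt): modified={none} staged={a.txt}
After op 13 (git commit): modified={none} staged={none}
After op 14 (modify d.txt): modified={d.txt} staged={none}
After op 15 (modify a.txt): modified={a.txt, d.txt} staged={none}
After op 16 (git add d.txt): modified={a.txt} staged={d.txt}
After op 17 (git add a.txt): modified={none} staged={a.txt, d.txt}
After op 18 (modify a.txt): modified={a.txt} staged={a.txt, d.txt}
After op 19 (modify d.txt): modified={a.txt, d.txt} staged={a.txt, d.txt}
After op 20 (modify b.txt): modified={a.txt, b.txt, d.txt} staged={a.txt, d.txt}
After op 21 (git reset a.txt): modified={a.txt, b.txt, d.txt} staged={d.txt}
After op 22 (git commit): modified={a.txt, b.txt, d.txt} staged={none}
After op 23 (modify c.txt): modified={a.txt, b.txt, c.txt, d.txt} staged={none}
After op 24 (modify d.txt): modified={a.txt, b.txt, c.txt, d.txt} staged={none}

Answer: none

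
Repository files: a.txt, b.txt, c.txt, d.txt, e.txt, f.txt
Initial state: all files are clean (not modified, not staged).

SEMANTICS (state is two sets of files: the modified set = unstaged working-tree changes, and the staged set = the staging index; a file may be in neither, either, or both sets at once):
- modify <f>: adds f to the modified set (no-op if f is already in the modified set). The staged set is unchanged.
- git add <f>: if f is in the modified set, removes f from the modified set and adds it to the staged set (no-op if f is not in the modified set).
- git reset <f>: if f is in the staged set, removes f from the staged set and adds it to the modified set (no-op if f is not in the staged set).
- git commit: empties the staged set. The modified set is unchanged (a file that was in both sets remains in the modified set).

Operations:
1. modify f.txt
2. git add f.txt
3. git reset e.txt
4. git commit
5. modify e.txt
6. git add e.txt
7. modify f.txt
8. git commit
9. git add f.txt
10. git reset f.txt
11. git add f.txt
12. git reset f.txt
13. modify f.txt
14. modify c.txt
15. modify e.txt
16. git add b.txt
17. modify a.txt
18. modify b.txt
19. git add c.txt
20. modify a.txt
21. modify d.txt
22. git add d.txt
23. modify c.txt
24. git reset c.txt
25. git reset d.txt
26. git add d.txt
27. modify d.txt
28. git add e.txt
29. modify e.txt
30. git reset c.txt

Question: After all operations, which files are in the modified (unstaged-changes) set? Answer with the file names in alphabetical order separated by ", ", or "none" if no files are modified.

After op 1 (modify f.txt): modified={f.txt} staged={none}
After op 2 (git add f.txt): modified={none} staged={f.txt}
After op 3 (git reset e.txt): modified={none} staged={f.txt}
After op 4 (git commit): modified={none} staged={none}
After op 5 (modify e.txt): modified={e.txt} staged={none}
After op 6 (git add e.txt): modified={none} staged={e.txt}
After op 7 (modify f.txt): modified={f.txt} staged={e.txt}
After op 8 (git commit): modified={f.txt} staged={none}
After op 9 (git add f.txt): modified={none} staged={f.txt}
After op 10 (git reset f.txt): modified={f.txt} staged={none}
After op 11 (git add f.txt): modified={none} staged={f.txt}
After op 12 (git reset f.txt): modified={f.txt} staged={none}
After op 13 (modify f.txt): modified={f.txt} staged={none}
After op 14 (modify c.txt): modified={c.txt, f.txt} staged={none}
After op 15 (modify e.txt): modified={c.txt, e.txt, f.txt} staged={none}
After op 16 (git add b.txt): modified={c.txt, e.txt, f.txt} staged={none}
After op 17 (modify a.txt): modified={a.txt, c.txt, e.txt, f.txt} staged={none}
After op 18 (modify b.txt): modified={a.txt, b.txt, c.txt, e.txt, f.txt} staged={none}
After op 19 (git add c.txt): modified={a.txt, b.txt, e.txt, f.txt} staged={c.txt}
After op 20 (modify a.txt): modified={a.txt, b.txt, e.txt, f.txt} staged={c.txt}
After op 21 (modify d.txt): modified={a.txt, b.txt, d.txt, e.txt, f.txt} staged={c.txt}
After op 22 (git add d.txt): modified={a.txt, b.txt, e.txt, f.txt} staged={c.txt, d.txt}
After op 23 (modify c.txt): modified={a.txt, b.txt, c.txt, e.txt, f.txt} staged={c.txt, d.txt}
After op 24 (git reset c.txt): modified={a.txt, b.txt, c.txt, e.txt, f.txt} staged={d.txt}
After op 25 (git reset d.txt): modified={a.txt, b.txt, c.txt, d.txt, e.txt, f.txt} staged={none}
After op 26 (git add d.txt): modified={a.txt, b.txt, c.txt, e.txt, f.txt} staged={d.txt}
After op 27 (modify d.txt): modified={a.txt, b.txt, c.txt, d.txt, e.txt, f.txt} staged={d.txt}
After op 28 (git add e.txt): modified={a.txt, b.txt, c.txt, d.txt, f.txt} staged={d.txt, e.txt}
After op 29 (modify e.txt): modified={a.txt, b.txt, c.txt, d.txt, e.txt, f.txt} staged={d.txt, e.txt}
After op 30 (git reset c.txt): modified={a.txt, b.txt, c.txt, d.txt, e.txt, f.txt} staged={d.txt, e.txt}

Answer: a.txt, b.txt, c.txt, d.txt, e.txt, f.txt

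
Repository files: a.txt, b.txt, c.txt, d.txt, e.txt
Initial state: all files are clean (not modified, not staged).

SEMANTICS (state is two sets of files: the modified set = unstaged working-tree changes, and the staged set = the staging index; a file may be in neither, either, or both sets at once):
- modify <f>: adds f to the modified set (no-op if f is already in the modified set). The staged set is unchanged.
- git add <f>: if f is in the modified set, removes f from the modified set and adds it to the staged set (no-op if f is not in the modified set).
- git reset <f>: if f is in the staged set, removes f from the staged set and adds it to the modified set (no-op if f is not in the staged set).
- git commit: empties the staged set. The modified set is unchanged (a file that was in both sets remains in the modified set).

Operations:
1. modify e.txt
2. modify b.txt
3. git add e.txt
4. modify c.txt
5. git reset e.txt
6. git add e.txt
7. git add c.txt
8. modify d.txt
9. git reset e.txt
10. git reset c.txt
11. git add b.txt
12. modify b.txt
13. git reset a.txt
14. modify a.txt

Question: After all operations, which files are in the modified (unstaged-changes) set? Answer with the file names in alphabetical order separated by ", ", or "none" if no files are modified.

Answer: a.txt, b.txt, c.txt, d.txt, e.txt

Derivation:
After op 1 (modify e.txt): modified={e.txt} staged={none}
After op 2 (modify b.txt): modified={b.txt, e.txt} staged={none}
After op 3 (git add e.txt): modified={b.txt} staged={e.txt}
After op 4 (modify c.txt): modified={b.txt, c.txt} staged={e.txt}
After op 5 (git reset e.txt): modified={b.txt, c.txt, e.txt} staged={none}
After op 6 (git add e.txt): modified={b.txt, c.txt} staged={e.txt}
After op 7 (git add c.txt): modified={b.txt} staged={c.txt, e.txt}
After op 8 (modify d.txt): modified={b.txt, d.txt} staged={c.txt, e.txt}
After op 9 (git reset e.txt): modified={b.txt, d.txt, e.txt} staged={c.txt}
After op 10 (git reset c.txt): modified={b.txt, c.txt, d.txt, e.txt} staged={none}
After op 11 (git add b.txt): modified={c.txt, d.txt, e.txt} staged={b.txt}
After op 12 (modify b.txt): modified={b.txt, c.txt, d.txt, e.txt} staged={b.txt}
After op 13 (git reset a.txt): modified={b.txt, c.txt, d.txt, e.txt} staged={b.txt}
After op 14 (modify a.txt): modified={a.txt, b.txt, c.txt, d.txt, e.txt} staged={b.txt}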